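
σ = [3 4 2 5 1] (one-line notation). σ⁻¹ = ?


To find σ⁻¹, swap domain and range:
σ(1) = 3 → σ⁻¹(3) = 1
σ(2) = 4 → σ⁻¹(4) = 2
σ(3) = 2 → σ⁻¹(2) = 3
σ(4) = 5 → σ⁻¹(5) = 4
σ(5) = 1 → σ⁻¹(1) = 5

σ⁻¹ = [5 3 1 2 4]


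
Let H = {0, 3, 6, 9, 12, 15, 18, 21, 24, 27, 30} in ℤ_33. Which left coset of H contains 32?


32 + H = {32 + h (mod 33) : h ∈ H}
32+0=32, 32+3=2, 32+6=5, 32+9=8, 32+12=11, 32+15=14, 32+18=17, 32+21=20, 32+24=23, 32+27=26, 32+30=29
32 + H = {2, 5, 8, 11, 14, 17, 20, 23, 26, 29, 32} = 2 + H

32 + H = {2, 5, 8, 11, 14, 17, 20, 23, 26, 29, 32}


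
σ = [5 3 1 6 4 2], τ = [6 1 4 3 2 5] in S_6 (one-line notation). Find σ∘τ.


σ∘τ: apply τ first, then σ
1 →τ 6 →σ 2
2 →τ 1 →σ 5
3 →τ 4 →σ 6
4 →τ 3 →σ 1
5 →τ 2 →σ 3
6 →τ 5 →σ 4

σ∘τ = [2 5 6 1 3 4]


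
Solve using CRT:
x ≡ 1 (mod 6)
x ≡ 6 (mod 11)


m₁ = 6, m₂ = 11, gcd = 1, so CRT applies. M = m₁·m₂ = 66
Let M₁ = M/m₁ = 11, M₂ = M/m₂ = 6
Find y₁ ≡ M₁⁻¹ (mod m₁): 11⁻¹ ≡ 5 (mod 6)
Find y₂ ≡ M₂⁻¹ (mod m₂): 6⁻¹ ≡ 2 (mod 11)
x = a₁·M₁·y₁ + a₂·M₂·y₂ = 1·11·5 + 6·6·2 = 127
Reduce mod 66: x ≡ 61
Check: 61 mod 6 = 1 ✓, 61 mod 11 = 6 ✓

x ≡ 61 (mod 66)


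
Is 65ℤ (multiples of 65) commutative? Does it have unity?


65ℤ is a commutative ring under +,× but has no multiplicative identity (1 ∉ 65ℤ); it has no zero divisors, but without unity it is not an integral domain
Commutative: Yes
Integral domain: No
Has unity: No

65ℤ (multiples of 65): Commutative=Yes, Unity=No


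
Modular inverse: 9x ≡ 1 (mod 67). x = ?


Use the extended Euclidean algorithm to write 1 = 9·s + 67·t; then s mod 67 is the inverse.
Euclidean algorithm:
  9 = 0·67 + 9
  67 = 7·9 + 4
  9 = 2·4 + 1
  4 = 4·1 + 0
gcd(9,67) = 1
Back-substitution gives: 9·(15) + 67·(-2) = 1
So 9⁻¹ ≡ 15 ≡ 15 (mod 67)
Check: 9 × 15 = 135 ≡ 1 (mod 67) ✓

9⁻¹ ≡ 15 (mod 67)


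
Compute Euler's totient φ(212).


Factor n: 212 = 2^2 × 53
φ(n) = n · ∏(1 - 1/p) over distinct primes p | n
φ(212) = 212 · (1 - 1/2) · (1 - 1/53) = 104

φ(212) = 104


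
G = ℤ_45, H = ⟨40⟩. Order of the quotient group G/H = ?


|⟨40⟩| = n / gcd(40, 45) = 45 / 5 = 9
H is normal (ℤ_45 is abelian).
|G/H| = |G| / |H| = 45 / 9 = 5

|G/H| = 5


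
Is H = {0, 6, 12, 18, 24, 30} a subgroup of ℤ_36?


Subgroup test for H = {0, 6, 12, 18, 24, 30} in (ℤ_36, +):
(1) 0 ∈ H? Yes
(2) Closure: for all a,b ∈ H, (a+b) mod 36 ∈ H? Yes
(3) Inverses: for all a ∈ H, -a mod 36 ∈ H? Yes

Yes, H is a subgroup of ℤ_36


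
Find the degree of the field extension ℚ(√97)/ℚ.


√97 has minimal polynomial x² - 97 (irreducible over ℚ since 97 is squarefree)

[ℚ(√97)/ℚ] = 2


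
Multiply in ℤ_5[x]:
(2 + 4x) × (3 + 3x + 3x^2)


Expand and collect like terms; reduce coefficients mod 5:
x^0: 2·3 = 6 ≡ 1 (mod 5)
x^1: 2·3 + 4·3 = 18 ≡ 3 (mod 5)
x^2: 2·3 + 4·3 = 18 ≡ 3 (mod 5)
x^3: 4·3 = 12 ≡ 2 (mod 5)
Result: 1 + 3x + 3x^2 + 2x^3

f · g = 1 + 3x + 3x^2 + 2x^3


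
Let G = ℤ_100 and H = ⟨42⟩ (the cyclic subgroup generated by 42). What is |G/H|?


|⟨42⟩| = n / gcd(42, 100) = 100 / 2 = 50
H is normal (ℤ_100 is abelian).
|G/H| = |G| / |H| = 100 / 50 = 2

|G/H| = 2


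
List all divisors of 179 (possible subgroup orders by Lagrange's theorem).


Lagrange's theorem: |H| divides |G|
|G| = 179
Divisors of 179: 1, 179

Possible subgroup orders: {1, 179}


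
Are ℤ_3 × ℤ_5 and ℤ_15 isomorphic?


Comparing ℤ_3 × ℤ_5 and ℤ_15:
gcd(3,5) = 1, so ℤ_3 × ℤ_5 ≅ ℤ_15 (CRT)

Yes, ℤ_3 × ℤ_5 ≅ ℤ_15


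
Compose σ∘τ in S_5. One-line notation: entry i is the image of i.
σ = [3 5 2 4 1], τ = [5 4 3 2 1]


σ∘τ: apply τ first, then σ
1 →τ 5 →σ 1
2 →τ 4 →σ 4
3 →τ 3 →σ 2
4 →τ 2 →σ 5
5 →τ 1 →σ 3

σ∘τ = [1 4 2 5 3]


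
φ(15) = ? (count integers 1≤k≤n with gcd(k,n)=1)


φ(n) = count of k ∈ {1,...,n} with gcd(k,n)=1
Coprimes to 15: {1, 2, 4, 7, 8, 11, 13, 14}
Count: 8

φ(15) = 8


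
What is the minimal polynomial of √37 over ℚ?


√37 satisfies x² - 37 = 0, irreducible over ℚ since 37 is squarefree

Minimal polynomial: x² - 37


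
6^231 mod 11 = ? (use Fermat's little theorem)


Fermat's little theorem: if p is prime and gcd(a,p)=1, then a^(p-1) ≡ 1 (mod p)
p = 11 is prime, gcd(6,11) = 1
Reduce exponent: 231 mod 10 = 1
So 6^231 ≡ 6^1 (mod 11)
6^1 mod 11 = 6

6^231 ≡ 6 (mod 11)


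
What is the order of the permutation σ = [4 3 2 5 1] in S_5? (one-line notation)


Cycle decomposition: (1 4 5) (2 3)
Cycle lengths: 3, 2
Order = lcm(3, 2) = 6

ord(σ) = 6


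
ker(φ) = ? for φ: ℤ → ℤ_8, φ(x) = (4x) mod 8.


Kernel = preimage of identity
ker(φ) = {x ∈ ℤ : 4x ≡ 0 (mod 8)}. gcd(4,8) = 4, so 4x ≡ 0 (mod 8) ⟺ x ≡ 0 (mod 8/4 = 2). Hence ker(φ) = 2ℤ

ker(φ) = 2ℤ


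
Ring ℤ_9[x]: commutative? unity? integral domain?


ℤ_9 has zero divisors (3·3 ≡ 0), and these lift to constant zero divisors in ℤ_9[x]; so not an integral domain
Commutative: Yes
Integral domain: No
Has unity: Yes

ℤ_9[x]: Commutative=Yes, Unity=Yes


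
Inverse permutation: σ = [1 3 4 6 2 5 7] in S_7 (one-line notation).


To find σ⁻¹, swap domain and range:
σ(1) = 1 → σ⁻¹(1) = 1
σ(2) = 3 → σ⁻¹(3) = 2
σ(3) = 4 → σ⁻¹(4) = 3
σ(4) = 6 → σ⁻¹(6) = 4
σ(5) = 2 → σ⁻¹(2) = 5
σ(6) = 5 → σ⁻¹(5) = 6
σ(7) = 7 → σ⁻¹(7) = 7

σ⁻¹ = [1 5 2 3 6 4 7]


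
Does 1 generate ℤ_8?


g generates ℤ_n iff gcd(g, n) = 1
gcd(1, 8) = 1
Since gcd = 1, 1 is a generator.

Yes, 1 generates ℤ_8


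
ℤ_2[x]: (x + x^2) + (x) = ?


Add coefficients mod 2:
x^0: 0 + 0 = 0 (mod 2)
x^1: 1 + 1 = 0 (mod 2)
x^2: 1 + 0 = 1 (mod 2)
Result: x^2

f + g = x^2


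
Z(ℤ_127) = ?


Z(G) = {g ∈ G | gx = xg for all x ∈ G}
ℤ_127 is abelian, so Z(G) = G

Z(ℤ_127) = ℤ_127


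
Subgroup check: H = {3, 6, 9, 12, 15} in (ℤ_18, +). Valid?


Subgroup test for H = {3, 6, 9, 12, 15} in (ℤ_18, +):
(1) 0 ∈ H? No
(2) Closure: for all a,b ∈ H, (a+b) mod 18 ∈ H? No  [counterexample: 3 + 15 = 0 ∉ H]
(3) Inverses: for all a ∈ H, -a mod 18 ∈ H? Yes

No, H is not a subgroup of ℤ_18


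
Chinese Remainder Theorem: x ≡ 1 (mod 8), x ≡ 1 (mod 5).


m₁ = 8, m₂ = 5, gcd = 1, so CRT applies. M = m₁·m₂ = 40
Let M₁ = M/m₁ = 5, M₂ = M/m₂ = 8
Find y₁ ≡ M₁⁻¹ (mod m₁): 5⁻¹ ≡ 5 (mod 8)
Find y₂ ≡ M₂⁻¹ (mod m₂): 8⁻¹ ≡ 2 (mod 5)
x = a₁·M₁·y₁ + a₂·M₂·y₂ = 1·5·5 + 1·8·2 = 41
Reduce mod 40: x ≡ 1
Check: 1 mod 8 = 1 ✓, 1 mod 5 = 1 ✓

x ≡ 1 (mod 40)


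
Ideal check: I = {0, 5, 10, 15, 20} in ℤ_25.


Check ideal conditions for I = {0, 5, 10, 15, 20} in ℤ_25:
(1) I is an additive subgroup? Yes
(2) For r ∈ ℤ_25 and a ∈ I: r·a ∈ I? Yes

Yes, I is an ideal of ℤ_25


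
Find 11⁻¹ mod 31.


Use the extended Euclidean algorithm to write 1 = 11·s + 31·t; then s mod 31 is the inverse.
Euclidean algorithm:
  11 = 0·31 + 11
  31 = 2·11 + 9
  11 = 1·9 + 2
  9 = 4·2 + 1
  2 = 2·1 + 0
gcd(11,31) = 1
Back-substitution gives: 11·(-14) + 31·(5) = 1
So 11⁻¹ ≡ -14 ≡ 17 (mod 31)
Check: 11 × 17 = 187 ≡ 1 (mod 31) ✓

11⁻¹ ≡ 17 (mod 31)


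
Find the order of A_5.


|A_n| = n!/2 (even permutations)
|A_5| = 5!/2 = 120/2 = 60

|A_5| = 60


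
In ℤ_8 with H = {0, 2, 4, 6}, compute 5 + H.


5 + H = {5 + h (mod 8) : h ∈ H}
5+0=5, 5+2=7, 5+4=1, 5+6=3
5 + H = {1, 3, 5, 7} = 1 + H

5 + H = {1, 3, 5, 7}


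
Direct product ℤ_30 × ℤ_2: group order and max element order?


|ℤ_30 × ℤ_2| = 30 × 2 = 60
Max element order = lcm(30,2) = 30
Cyclic? No (gcd=2)

|ℤ_30×ℤ_2| = 60, max element order = 30


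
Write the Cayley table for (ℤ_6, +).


Elements: {0, 1, 2, 3, 4, 5}
Operation: addition mod 6
Entry (a, b) = (a + b) mod 6

Cayley table:
  | 0 | 1 | 2 | 3 | 4 | 5
0 | 0 | 1 | 2 | 3 | 4 | 5
1 | 1 | 2 | 3 | 4 | 5 | 0
2 | 2 | 3 | 4 | 5 | 0 | 1
3 | 3 | 4 | 5 | 0 | 1 | 2
4 | 4 | 5 | 0 | 1 | 2 | 3
5 | 5 | 0 | 1 | 2 | 3 | 4


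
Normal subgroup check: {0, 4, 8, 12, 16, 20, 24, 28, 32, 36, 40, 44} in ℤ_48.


H = {0, 4, 8, 12, 16, 20, 24, 28, 32, 36, 40, 44} in ℤ_48
ℤ_48 is abelian; every subgroup of an abelian group is normal

Yes, normal subgroup


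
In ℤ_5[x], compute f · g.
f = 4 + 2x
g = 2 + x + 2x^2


Expand and collect like terms; reduce coefficients mod 5:
x^0: 4·2 = 8 ≡ 3 (mod 5)
x^1: 4·1 + 2·2 = 8 ≡ 3 (mod 5)
x^2: 4·2 + 2·1 = 10 ≡ 0 (mod 5)
x^3: 2·2 = 4 ≡ 4 (mod 5)
Result: 3 + 3x + 4x^3

f · g = 3 + 3x + 4x^3


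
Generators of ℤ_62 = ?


g generates ℤ_n iff gcd(g,n) = 1
Prime factors of 62: 2, 31
Generators are g ∈ {1,...,61} not divisible by any of these primes.
Generators: {1, 3, 5, 7, 9, 11, 13, 15, 17, 19, 21, 23, 25, 27, 29, 33, 35, 37, 39, 41, 43, 45, 47, 49, 51, 53, 55, 57, 59, 61}
Number of generators = φ(62) = 30

Generators of ℤ_62 = {1, 3, 5, 7, 9, 11, 13, 15, 17, 19, 21, 23, 25, 27, 29, 33, 35, 37, 39, 41, 43, 45, 47, 49, 51, 53, 55, 57, 59, 61}


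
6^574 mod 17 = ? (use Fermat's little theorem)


Fermat's little theorem: if p is prime and gcd(a,p)=1, then a^(p-1) ≡ 1 (mod p)
p = 17 is prime, gcd(6,17) = 1
Reduce exponent: 574 mod 16 = 14
So 6^574 ≡ 6^14 (mod 17)
6^14 mod 17 = 9

6^574 ≡ 9 (mod 17)


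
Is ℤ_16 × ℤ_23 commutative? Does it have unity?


Direct product ring; commutative with unity (1,1); but (1,0)·(0,1) = (0,0) gives zero divisors, so not an integral domain
Commutative: Yes
Integral domain: No
Has unity: Yes

ℤ_16 × ℤ_23: Commutative=Yes, Unity=Yes


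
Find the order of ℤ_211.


ℤ_n has n elements.

|ℤ_211| = 211


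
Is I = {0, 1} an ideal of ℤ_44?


Check ideal conditions for I = {0, 1} in ℤ_44:
(1) I is an additive subgroup? No
(2) For r ∈ ℤ_44 and a ∈ I: r·a ∈ I? No  [counterexample: r=2, a=1, r·a mod 44 = 2 ∉ I]

No, I is not an ideal of ℤ_44


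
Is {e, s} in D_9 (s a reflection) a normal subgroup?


H = {e, s} in D_9 (s a reflection)
r·s·r⁻¹ = sr⁻² ≠ s for n ≥ 3, so {e, s} is not closed under conjugation

No, not a normal subgroup


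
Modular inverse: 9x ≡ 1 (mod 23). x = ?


Use the extended Euclidean algorithm to write 1 = 9·s + 23·t; then s mod 23 is the inverse.
Euclidean algorithm:
  9 = 0·23 + 9
  23 = 2·9 + 5
  9 = 1·5 + 4
  5 = 1·4 + 1
  4 = 4·1 + 0
gcd(9,23) = 1
Back-substitution gives: 9·(-5) + 23·(2) = 1
So 9⁻¹ ≡ -5 ≡ 18 (mod 23)
Check: 9 × 18 = 162 ≡ 1 (mod 23) ✓

9⁻¹ ≡ 18 (mod 23)


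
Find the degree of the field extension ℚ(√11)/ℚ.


√11 has minimal polynomial x² - 11 (irreducible over ℚ since 11 is squarefree)

[ℚ(√11)/ℚ] = 2


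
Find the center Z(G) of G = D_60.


Z(G) = {g ∈ G | gx = xg for all x ∈ G}
For even n, Z(D_n) = {e, r^(n/2)}: the 180° rotation r^30 commutes with every reflection and rotation

Z(D_60) = {e, r^30}


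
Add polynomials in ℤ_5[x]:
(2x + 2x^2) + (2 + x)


Add coefficients mod 5:
x^0: 0 + 2 = 2 (mod 5)
x^1: 2 + 1 = 3 (mod 5)
x^2: 2 + 0 = 2 (mod 5)
Result: 2 + 3x + 2x^2

f + g = 2 + 3x + 2x^2


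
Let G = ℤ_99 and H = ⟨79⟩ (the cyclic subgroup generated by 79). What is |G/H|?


|⟨79⟩| = n / gcd(79, 99) = 99 / 1 = 99
H is normal (ℤ_99 is abelian).
|G/H| = |G| / |H| = 99 / 99 = 1

|G/H| = 1


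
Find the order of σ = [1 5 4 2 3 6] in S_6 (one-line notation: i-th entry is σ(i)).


Cycle decomposition: (2 5 3 4)
Cycle lengths: 4
Order = lcm(4) = 4

ord(σ) = 4


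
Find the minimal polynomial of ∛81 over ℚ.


∛81 satisfies x³ - 81 = 0, irreducible over ℚ (no rational root; 81 is not a perfect cube)

Minimal polynomial: x³ - 81


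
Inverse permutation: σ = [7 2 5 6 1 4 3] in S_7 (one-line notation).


To find σ⁻¹, swap domain and range:
σ(1) = 7 → σ⁻¹(7) = 1
σ(2) = 2 → σ⁻¹(2) = 2
σ(3) = 5 → σ⁻¹(5) = 3
σ(4) = 6 → σ⁻¹(6) = 4
σ(5) = 1 → σ⁻¹(1) = 5
σ(6) = 4 → σ⁻¹(4) = 6
σ(7) = 3 → σ⁻¹(3) = 7

σ⁻¹ = [5 2 7 6 3 4 1]


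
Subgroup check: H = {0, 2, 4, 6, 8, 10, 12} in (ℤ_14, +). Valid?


Subgroup test for H = {0, 2, 4, 6, 8, 10, 12} in (ℤ_14, +):
(1) 0 ∈ H? Yes
(2) Closure: for all a,b ∈ H, (a+b) mod 14 ∈ H? Yes
(3) Inverses: for all a ∈ H, -a mod 14 ∈ H? Yes

Yes, H is a subgroup of ℤ_14


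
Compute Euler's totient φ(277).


Factor n: 277 = 277
φ(n) = n · ∏(1 - 1/p) over distinct primes p | n
φ(277) = 277 · (1 - 1/277) = 276

φ(277) = 276


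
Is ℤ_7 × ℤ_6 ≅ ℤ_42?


Comparing ℤ_7 × ℤ_6 and ℤ_42:
gcd(7,6) = 1, so ℤ_7 × ℤ_6 ≅ ℤ_42 (CRT)

Yes, ℤ_7 × ℤ_6 ≅ ℤ_42


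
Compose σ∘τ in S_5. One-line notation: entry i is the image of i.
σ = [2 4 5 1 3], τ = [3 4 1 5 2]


σ∘τ: apply τ first, then σ
1 →τ 3 →σ 5
2 →τ 4 →σ 1
3 →τ 1 →σ 2
4 →τ 5 →σ 3
5 →τ 2 →σ 4

σ∘τ = [5 1 2 3 4]


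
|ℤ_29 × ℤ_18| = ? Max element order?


|ℤ_29 × ℤ_18| = 29 × 18 = 522
Max element order = lcm(29,18) = 522
Cyclic? Yes (gcd=1)

|ℤ_29×ℤ_18| = 522, max element order = 522


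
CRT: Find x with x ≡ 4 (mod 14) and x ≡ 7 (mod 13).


m₁ = 14, m₂ = 13, gcd = 1, so CRT applies. M = m₁·m₂ = 182
Let M₁ = M/m₁ = 13, M₂ = M/m₂ = 14
Find y₁ ≡ M₁⁻¹ (mod m₁): 13⁻¹ ≡ 13 (mod 14)
Find y₂ ≡ M₂⁻¹ (mod m₂): 14⁻¹ ≡ 1 (mod 13)
x = a₁·M₁·y₁ + a₂·M₂·y₂ = 4·13·13 + 7·14·1 = 774
Reduce mod 182: x ≡ 46
Check: 46 mod 14 = 4 ✓, 46 mod 13 = 7 ✓

x ≡ 46 (mod 182)


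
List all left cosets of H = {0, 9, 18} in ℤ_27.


H = {0, 9, 18}, |H| = 3
Number of cosets = |G|/|H| = 27/3 = 9
0 + H = {0, 9, 18}
1 + H = {1, 10, 19}
2 + H = {2, 11, 20}
3 + H = {3, 12, 21}
4 + H = {4, 13, 22}
5 + H = {5, 14, 23}
6 + H = {6, 15, 24}
7 + H = {7, 16, 25}
8 + H = {8, 17, 26}

Cosets: 0+H={0,9,18}; 1+H={1,10,19}; 2+H={2,11,20}; 3+H={3,12,21}; 4+H={4,13,22}; 5+H={5,14,23}; 6+H={6,15,24}; 7+H={7,16,25}; 8+H={8,17,26}


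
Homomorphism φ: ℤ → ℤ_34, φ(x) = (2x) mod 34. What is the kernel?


Kernel = preimage of identity
ker(φ) = {x ∈ ℤ : 2x ≡ 0 (mod 34)}. gcd(2,34) = 2, so 2x ≡ 0 (mod 34) ⟺ x ≡ 0 (mod 34/2 = 17). Hence ker(φ) = 17ℤ

ker(φ) = 17ℤ


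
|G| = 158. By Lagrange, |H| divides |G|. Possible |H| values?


Lagrange's theorem: |H| divides |G|
|G| = 158
Divisors of 158: 1, 2, 79, 158

Possible subgroup orders: {1, 2, 79, 158}


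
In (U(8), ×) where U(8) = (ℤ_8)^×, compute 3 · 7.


Operation: multiplication mod 8
3 · 7 = (a × b) mod 8 with a = 3, b = 7

3 · 7 = 5


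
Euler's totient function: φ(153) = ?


Factor n: 153 = 3^2 × 17
φ(n) = n · ∏(1 - 1/p) over distinct primes p | n
φ(153) = 153 · (1 - 1/3) · (1 - 1/17) = 96

φ(153) = 96


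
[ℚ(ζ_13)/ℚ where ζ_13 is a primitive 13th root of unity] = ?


[ℚ(ζ_n):ℚ] = deg Φ_n(x) = φ(n). Here φ(13) = 12

[ℚ(ζ_13)/ℚ where ζ_13 is a primitive 13th root of unity] = 12


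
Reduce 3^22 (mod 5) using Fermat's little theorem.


Fermat's little theorem: if p is prime and gcd(a,p)=1, then a^(p-1) ≡ 1 (mod p)
p = 5 is prime, gcd(3,5) = 1
Reduce exponent: 22 mod 4 = 2
So 3^22 ≡ 3^2 (mod 5)
3^2 mod 5 = 4

3^22 ≡ 4 (mod 5)


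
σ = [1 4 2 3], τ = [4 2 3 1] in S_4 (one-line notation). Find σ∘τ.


σ∘τ: apply τ first, then σ
1 →τ 4 →σ 3
2 →τ 2 →σ 4
3 →τ 3 →σ 2
4 →τ 1 →σ 1

σ∘τ = [3 4 2 1]


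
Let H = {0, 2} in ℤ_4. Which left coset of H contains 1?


1 + H = {1 + h (mod 4) : h ∈ H}
1+0=1, 1+2=3

1 + H = {1, 3}


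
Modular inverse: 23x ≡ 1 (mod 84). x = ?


Use the extended Euclidean algorithm to write 1 = 23·s + 84·t; then s mod 84 is the inverse.
Euclidean algorithm:
  23 = 0·84 + 23
  84 = 3·23 + 15
  23 = 1·15 + 8
  15 = 1·8 + 7
  8 = 1·7 + 1
  7 = 7·1 + 0
gcd(23,84) = 1
Back-substitution gives: 23·(11) + 84·(-3) = 1
So 23⁻¹ ≡ 11 ≡ 11 (mod 84)
Check: 23 × 11 = 253 ≡ 1 (mod 84) ✓

23⁻¹ ≡ 11 (mod 84)


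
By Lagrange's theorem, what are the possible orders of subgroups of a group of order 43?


Lagrange's theorem: |H| divides |G|
|G| = 43
Divisors of 43: 1, 43

Possible subgroup orders: {1, 43}


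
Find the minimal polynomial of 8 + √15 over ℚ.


Let α = 8 + √15. Then α - 8 = √15, so (α - 8)² = 15, giving α² - 16α + 49 = 0. Degree 2 and α ∉ ℚ, so this is the minimal polynomial.

Minimal polynomial: x² - 16x + 49


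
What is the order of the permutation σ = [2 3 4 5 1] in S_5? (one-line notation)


Cycle decomposition: (1 2 3 4 5)
Cycle lengths: 5
Order = lcm(5) = 5

ord(σ) = 5


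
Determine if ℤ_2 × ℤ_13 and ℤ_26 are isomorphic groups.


Comparing ℤ_2 × ℤ_13 and ℤ_26:
gcd(2,13) = 1, so ℤ_2 × ℤ_13 ≅ ℤ_26 (CRT)

Yes, ℤ_2 × ℤ_13 ≅ ℤ_26


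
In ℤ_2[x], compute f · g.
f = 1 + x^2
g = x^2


Expand and collect like terms; reduce coefficients mod 2:
x^0: 1·0 = 0 ≡ 0 (mod 2)
x^1: 1·0 + 0·0 = 0 ≡ 0 (mod 2)
x^2: 1·1 + 0·0 + 1·0 = 1 ≡ 1 (mod 2)
x^3: 0·1 + 1·0 = 0 ≡ 0 (mod 2)
x^4: 1·1 = 1 ≡ 1 (mod 2)
Result: x^2 + x^4

f · g = x^2 + x^4


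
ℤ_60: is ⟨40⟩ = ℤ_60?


g generates ℤ_n iff gcd(g, n) = 1
gcd(40, 60) = 20
Since gcd = 20 ≠ 1, ⟨40⟩ has order 3 < 60, so 40 is not a generator.

No, 40 does not generate ℤ_60


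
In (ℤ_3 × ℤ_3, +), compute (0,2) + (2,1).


Operation: componentwise addition mod (3, 3)
(0,2) + (2,1) = ((a₁+b₁) mod 3, (a₂+b₂) mod 3) with a = (0,2), b = (2,1)

(0,2) + (2,1) = (2,0)


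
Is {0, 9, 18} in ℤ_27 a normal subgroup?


H = {0, 9, 18} in ℤ_27
ℤ_27 is abelian; every subgroup of an abelian group is normal

Yes, normal subgroup


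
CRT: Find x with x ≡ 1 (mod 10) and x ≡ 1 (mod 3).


m₁ = 10, m₂ = 3, gcd = 1, so CRT applies. M = m₁·m₂ = 30
Let M₁ = M/m₁ = 3, M₂ = M/m₂ = 10
Find y₁ ≡ M₁⁻¹ (mod m₁): 3⁻¹ ≡ 7 (mod 10)
Find y₂ ≡ M₂⁻¹ (mod m₂): 10⁻¹ ≡ 1 (mod 3)
x = a₁·M₁·y₁ + a₂·M₂·y₂ = 1·3·7 + 1·10·1 = 31
Reduce mod 30: x ≡ 1
Check: 1 mod 10 = 1 ✓, 1 mod 3 = 1 ✓

x ≡ 1 (mod 30)


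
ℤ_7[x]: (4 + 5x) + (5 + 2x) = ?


Add coefficients mod 7:
x^0: 4 + 5 = 2 (mod 7)
x^1: 5 + 2 = 0 (mod 7)
Result: 2

f + g = 2


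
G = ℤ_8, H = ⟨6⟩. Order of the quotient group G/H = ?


|⟨6⟩| = n / gcd(6, 8) = 8 / 2 = 4
H is normal (ℤ_8 is abelian).
|G/H| = |G| / |H| = 8 / 4 = 2

|G/H| = 2


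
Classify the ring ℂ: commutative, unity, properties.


ℂ is a field: commutative, has unity, every nonzero element is a unit (hence an integral domain)
Commutative: Yes
Integral domain: Yes
Has unity: Yes

ℂ: Commutative=Yes, Unity=Yes


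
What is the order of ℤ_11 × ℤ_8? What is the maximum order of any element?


|ℤ_11 × ℤ_8| = 11 × 8 = 88
Max element order = lcm(11,8) = 88
Cyclic? Yes (gcd=1)

|ℤ_11×ℤ_8| = 88, max element order = 88


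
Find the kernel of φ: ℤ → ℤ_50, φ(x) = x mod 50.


Kernel = preimage of identity
ker(φ) = {x ∈ ℤ : x ≡ 0 (mod 50)} = 50ℤ = {0, ±50, ±100, ...}

ker(φ) = 50ℤ


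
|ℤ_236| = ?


ℤ_n has n elements.

|ℤ_236| = 236


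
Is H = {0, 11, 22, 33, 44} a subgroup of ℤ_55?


Subgroup test for H = {0, 11, 22, 33, 44} in (ℤ_55, +):
(1) 0 ∈ H? Yes
(2) Closure: for all a,b ∈ H, (a+b) mod 55 ∈ H? Yes
(3) Inverses: for all a ∈ H, -a mod 55 ∈ H? Yes

Yes, H is a subgroup of ℤ_55


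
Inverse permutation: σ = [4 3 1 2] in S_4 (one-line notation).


To find σ⁻¹, swap domain and range:
σ(1) = 4 → σ⁻¹(4) = 1
σ(2) = 3 → σ⁻¹(3) = 2
σ(3) = 1 → σ⁻¹(1) = 3
σ(4) = 2 → σ⁻¹(2) = 4

σ⁻¹ = [3 4 2 1]


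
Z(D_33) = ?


Z(G) = {g ∈ G | gx = xg for all x ∈ G}
For odd n, Z(D_n) = {e}: no nontrivial rotation commutes with all reflections

Z(D_33) = {e}


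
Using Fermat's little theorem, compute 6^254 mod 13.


Fermat's little theorem: if p is prime and gcd(a,p)=1, then a^(p-1) ≡ 1 (mod p)
p = 13 is prime, gcd(6,13) = 1
Reduce exponent: 254 mod 12 = 2
So 6^254 ≡ 6^2 (mod 13)
6^2 mod 13 = 10

6^254 ≡ 10 (mod 13)


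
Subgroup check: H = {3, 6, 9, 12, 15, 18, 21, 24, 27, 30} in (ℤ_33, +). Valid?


Subgroup test for H = {3, 6, 9, 12, 15, 18, 21, 24, 27, 30} in (ℤ_33, +):
(1) 0 ∈ H? No
(2) Closure: for all a,b ∈ H, (a+b) mod 33 ∈ H? No  [counterexample: 3 + 30 = 0 ∉ H]
(3) Inverses: for all a ∈ H, -a mod 33 ∈ H? Yes

No, H is not a subgroup of ℤ_33


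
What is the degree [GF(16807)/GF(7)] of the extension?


GF(16807) = GF(7^5), so the extension degree is 5

[GF(16807)/GF(7)] = 5


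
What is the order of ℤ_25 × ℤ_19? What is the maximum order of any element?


|ℤ_25 × ℤ_19| = 25 × 19 = 475
Max element order = lcm(25,19) = 475
Cyclic? Yes (gcd=1)

|ℤ_25×ℤ_19| = 475, max element order = 475


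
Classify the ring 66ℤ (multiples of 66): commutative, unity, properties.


66ℤ is a commutative ring under +,× but has no multiplicative identity (1 ∉ 66ℤ); it has no zero divisors, but without unity it is not an integral domain
Commutative: Yes
Integral domain: No
Has unity: No

66ℤ (multiples of 66): Commutative=Yes, Unity=No


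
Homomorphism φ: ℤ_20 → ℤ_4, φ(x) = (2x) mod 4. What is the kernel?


Kernel = preimage of identity
ker(φ) = {x ∈ ℤ_20 : 2x ≡ 0 (mod 4)}. Since 4 | 20, φ is well-defined. The kernel is the cyclic subgroup ⟨2⟩ of ℤ_20 (order 10), i.e. {0, 2, 4, 6, 8, 10, 12, 14, 16, 18}

ker(φ) = {0, 2, 4, 6, 8, 10, 12, 14, 16, 18}


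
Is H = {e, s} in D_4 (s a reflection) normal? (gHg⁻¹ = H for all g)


H = {e, s} in D_4 (s a reflection)
r·s·r⁻¹ = sr⁻² ≠ s for n ≥ 3, so {e, s} is not closed under conjugation

No, not a normal subgroup


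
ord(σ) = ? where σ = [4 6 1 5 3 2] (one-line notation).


Cycle decomposition: (1 4 5 3) (2 6)
Cycle lengths: 4, 2
Order = lcm(4, 2) = 4

ord(σ) = 4


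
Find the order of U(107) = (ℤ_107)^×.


U(n) is the group of units mod n; |U(n)| = φ(n)
|U(107)| = φ(107) = 106

|U(107) = (ℤ_107)^×| = 106


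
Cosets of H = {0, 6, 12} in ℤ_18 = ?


H = {0, 6, 12}, |H| = 3
Number of cosets = |G|/|H| = 18/3 = 6
0 + H = {0, 6, 12}
1 + H = {1, 7, 13}
2 + H = {2, 8, 14}
3 + H = {3, 9, 15}
4 + H = {4, 10, 16}
5 + H = {5, 11, 17}

Cosets: 0+H={0,6,12}; 1+H={1,7,13}; 2+H={2,8,14}; 3+H={3,9,15}; 4+H={4,10,16}; 5+H={5,11,17}


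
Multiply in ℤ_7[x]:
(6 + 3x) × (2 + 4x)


Expand and collect like terms; reduce coefficients mod 7:
x^0: 6·2 = 12 ≡ 5 (mod 7)
x^1: 6·4 + 3·2 = 30 ≡ 2 (mod 7)
x^2: 3·4 = 12 ≡ 5 (mod 7)
Result: 5 + 2x + 5x^2

f · g = 5 + 2x + 5x^2


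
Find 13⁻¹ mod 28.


Use the extended Euclidean algorithm to write 1 = 13·s + 28·t; then s mod 28 is the inverse.
Euclidean algorithm:
  13 = 0·28 + 13
  28 = 2·13 + 2
  13 = 6·2 + 1
  2 = 2·1 + 0
gcd(13,28) = 1
Back-substitution gives: 13·(13) + 28·(-6) = 1
So 13⁻¹ ≡ 13 ≡ 13 (mod 28)
Check: 13 × 13 = 169 ≡ 1 (mod 28) ✓

13⁻¹ ≡ 13 (mod 28)


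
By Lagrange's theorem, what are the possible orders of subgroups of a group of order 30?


Lagrange's theorem: |H| divides |G|
|G| = 30
Divisors of 30: 1, 2, 3, 5, 6, 10, 15, 30

Possible subgroup orders: {1, 2, 3, 5, 6, 10, 15, 30}


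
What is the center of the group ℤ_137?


Z(G) = {g ∈ G | gx = xg for all x ∈ G}
ℤ_137 is abelian, so Z(G) = G

Z(ℤ_137) = ℤ_137


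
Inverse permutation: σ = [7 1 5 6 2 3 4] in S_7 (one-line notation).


To find σ⁻¹, swap domain and range:
σ(1) = 7 → σ⁻¹(7) = 1
σ(2) = 1 → σ⁻¹(1) = 2
σ(3) = 5 → σ⁻¹(5) = 3
σ(4) = 6 → σ⁻¹(6) = 4
σ(5) = 2 → σ⁻¹(2) = 5
σ(6) = 3 → σ⁻¹(3) = 6
σ(7) = 4 → σ⁻¹(4) = 7

σ⁻¹ = [2 5 6 7 3 4 1]


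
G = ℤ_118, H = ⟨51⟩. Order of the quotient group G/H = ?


|⟨51⟩| = n / gcd(51, 118) = 118 / 1 = 118
H is normal (ℤ_118 is abelian).
|G/H| = |G| / |H| = 118 / 118 = 1

|G/H| = 1


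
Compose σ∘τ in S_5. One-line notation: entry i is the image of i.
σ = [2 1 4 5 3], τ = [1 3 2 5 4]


σ∘τ: apply τ first, then σ
1 →τ 1 →σ 2
2 →τ 3 →σ 4
3 →τ 2 →σ 1
4 →τ 5 →σ 3
5 →τ 4 →σ 5

σ∘τ = [2 4 1 3 5]


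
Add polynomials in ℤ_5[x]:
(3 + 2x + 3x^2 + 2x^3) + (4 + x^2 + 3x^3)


Add coefficients mod 5:
x^0: 3 + 4 = 2 (mod 5)
x^1: 2 + 0 = 2 (mod 5)
x^2: 3 + 1 = 4 (mod 5)
x^3: 2 + 3 = 0 (mod 5)
Result: 2 + 2x + 4x^2

f + g = 2 + 2x + 4x^2


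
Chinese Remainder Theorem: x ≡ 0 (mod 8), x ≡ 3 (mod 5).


m₁ = 8, m₂ = 5, gcd = 1, so CRT applies. M = m₁·m₂ = 40
Let M₁ = M/m₁ = 5, M₂ = M/m₂ = 8
Find y₁ ≡ M₁⁻¹ (mod m₁): 5⁻¹ ≡ 5 (mod 8)
Find y₂ ≡ M₂⁻¹ (mod m₂): 8⁻¹ ≡ 2 (mod 5)
x = a₁·M₁·y₁ + a₂·M₂·y₂ = 0·5·5 + 3·8·2 = 48
Reduce mod 40: x ≡ 8
Check: 8 mod 8 = 0 ✓, 8 mod 5 = 3 ✓

x ≡ 8 (mod 40)


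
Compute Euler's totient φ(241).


Factor n: 241 = 241
φ(n) = n · ∏(1 - 1/p) over distinct primes p | n
φ(241) = 241 · (1 - 1/241) = 240

φ(241) = 240


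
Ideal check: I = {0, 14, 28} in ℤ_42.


Check ideal conditions for I = {0, 14, 28} in ℤ_42:
(1) I is an additive subgroup? Yes
(2) For r ∈ ℤ_42 and a ∈ I: r·a ∈ I? Yes

Yes, I is an ideal of ℤ_42


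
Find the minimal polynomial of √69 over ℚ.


√69 satisfies x² - 69 = 0, irreducible over ℚ since 69 is squarefree

Minimal polynomial: x² - 69


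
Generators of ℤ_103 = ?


g generates ℤ_n iff gcd(g,n) = 1
Prime factors of 103: 103
Generators are g ∈ {1,...,102} not divisible by any of these primes.
Generators: {1, 2, 3, 4, 5, 6, 7, 8, 9, 10, 11, 12, 13, 14, 15, 16, 17, 18, 19, 20, 21, 22, 23, 24, 25, 26, 27, 28, 29, 30, 31, 32, 33, 34, 35, 36, 37, 38, 39, 40, 41, 42, 43, 44, 45, 46, 47, 48, 49, 50, 51, 52, 53, 54, 55, 56, 57, 58, 59, 60, 61, 62, 63, 64, 65, 66, 67, 68, 69, 70, 71, 72, 73, 74, 75, 76, 77, 78, 79, 80, 81, 82, 83, 84, 85, 86, 87, 88, 89, 90, 91, 92, 93, 94, 95, 96, 97, 98, 99, 100, 101, 102}
Number of generators = φ(103) = 102

Generators of ℤ_103 = {1, 2, 3, 4, 5, 6, 7, 8, 9, 10, 11, 12, 13, 14, 15, 16, 17, 18, 19, 20, 21, 22, 23, 24, 25, 26, 27, 28, 29, 30, 31, 32, 33, 34, 35, 36, 37, 38, 39, 40, 41, 42, 43, 44, 45, 46, 47, 48, 49, 50, 51, 52, 53, 54, 55, 56, 57, 58, 59, 60, 61, 62, 63, 64, 65, 66, 67, 68, 69, 70, 71, 72, 73, 74, 75, 76, 77, 78, 79, 80, 81, 82, 83, 84, 85, 86, 87, 88, 89, 90, 91, 92, 93, 94, 95, 96, 97, 98, 99, 100, 101, 102}


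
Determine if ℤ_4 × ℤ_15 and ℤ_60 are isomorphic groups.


Comparing ℤ_4 × ℤ_15 and ℤ_60:
gcd(4,15) = 1, so ℤ_4 × ℤ_15 ≅ ℤ_60 (CRT)

Yes, ℤ_4 × ℤ_15 ≅ ℤ_60


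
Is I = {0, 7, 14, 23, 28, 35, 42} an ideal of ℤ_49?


Check ideal conditions for I = {0, 7, 14, 23, 28, 35, 42} in ℤ_49:
(1) I is an additive subgroup? No
(2) For r ∈ ℤ_49 and a ∈ I: r·a ∈ I? No  [counterexample: r=2, a=23, r·a mod 49 = 46 ∉ I]

No, I is not an ideal of ℤ_49


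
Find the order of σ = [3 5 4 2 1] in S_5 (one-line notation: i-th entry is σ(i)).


Cycle decomposition: (1 3 4 2 5)
Cycle lengths: 5
Order = lcm(5) = 5

ord(σ) = 5


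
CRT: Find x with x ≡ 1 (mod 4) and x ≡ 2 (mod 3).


m₁ = 4, m₂ = 3, gcd = 1, so CRT applies. M = m₁·m₂ = 12
Let M₁ = M/m₁ = 3, M₂ = M/m₂ = 4
Find y₁ ≡ M₁⁻¹ (mod m₁): 3⁻¹ ≡ 3 (mod 4)
Find y₂ ≡ M₂⁻¹ (mod m₂): 4⁻¹ ≡ 1 (mod 3)
x = a₁·M₁·y₁ + a₂·M₂·y₂ = 1·3·3 + 2·4·1 = 17
Reduce mod 12: x ≡ 5
Check: 5 mod 4 = 1 ✓, 5 mod 3 = 2 ✓

x ≡ 5 (mod 12)


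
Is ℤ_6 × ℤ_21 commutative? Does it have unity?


Direct product ring; commutative with unity (1,1); but (1,0)·(0,1) = (0,0) gives zero divisors, so not an integral domain
Commutative: Yes
Integral domain: No
Has unity: Yes

ℤ_6 × ℤ_21: Commutative=Yes, Unity=Yes


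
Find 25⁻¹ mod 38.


Use the extended Euclidean algorithm to write 1 = 25·s + 38·t; then s mod 38 is the inverse.
Euclidean algorithm:
  25 = 0·38 + 25
  38 = 1·25 + 13
  25 = 1·13 + 12
  13 = 1·12 + 1
  12 = 12·1 + 0
gcd(25,38) = 1
Back-substitution gives: 25·(-3) + 38·(2) = 1
So 25⁻¹ ≡ -3 ≡ 35 (mod 38)
Check: 25 × 35 = 875 ≡ 1 (mod 38) ✓

25⁻¹ ≡ 35 (mod 38)


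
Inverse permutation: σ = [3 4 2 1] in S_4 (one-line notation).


To find σ⁻¹, swap domain and range:
σ(1) = 3 → σ⁻¹(3) = 1
σ(2) = 4 → σ⁻¹(4) = 2
σ(3) = 2 → σ⁻¹(2) = 3
σ(4) = 1 → σ⁻¹(1) = 4

σ⁻¹ = [4 3 1 2]


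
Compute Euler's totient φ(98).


Factor n: 98 = 2 × 7^2
φ(n) = n · ∏(1 - 1/p) over distinct primes p | n
φ(98) = 98 · (1 - 1/2) · (1 - 1/7) = 42

φ(98) = 42


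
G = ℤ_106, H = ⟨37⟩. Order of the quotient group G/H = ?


|⟨37⟩| = n / gcd(37, 106) = 106 / 1 = 106
H is normal (ℤ_106 is abelian).
|G/H| = |G| / |H| = 106 / 106 = 1

|G/H| = 1


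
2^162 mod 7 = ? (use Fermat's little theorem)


Fermat's little theorem: if p is prime and gcd(a,p)=1, then a^(p-1) ≡ 1 (mod p)
p = 7 is prime, gcd(2,7) = 1
Reduce exponent: 162 mod 6 = 0
So 2^162 ≡ 2^0 (mod 7)
2^0 = 1

2^162 ≡ 1 (mod 7)


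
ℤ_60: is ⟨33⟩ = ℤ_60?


g generates ℤ_n iff gcd(g, n) = 1
gcd(33, 60) = 3
Since gcd = 3 ≠ 1, ⟨33⟩ has order 20 < 60, so 33 is not a generator.

No, 33 does not generate ℤ_60


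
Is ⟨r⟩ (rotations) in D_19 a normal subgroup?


H = ⟨r⟩ (rotations) in D_19
The rotation subgroup ⟨r⟩ has index 2 in D_19, so it is normal

Yes, normal subgroup


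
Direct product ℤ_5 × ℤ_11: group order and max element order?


|ℤ_5 × ℤ_11| = 5 × 11 = 55
Max element order = lcm(5,11) = 55
Cyclic? Yes (gcd=1)

|ℤ_5×ℤ_11| = 55, max element order = 55


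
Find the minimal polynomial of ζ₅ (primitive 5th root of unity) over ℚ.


ζ₅ is a root of Φ₅(x) = x⁴ + x³ + x² + x + 1, irreducible over ℚ

Minimal polynomial: x⁴ + x³ + x² + x + 1


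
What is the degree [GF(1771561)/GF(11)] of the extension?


GF(1771561) = GF(11^6), so the extension degree is 6

[GF(1771561)/GF(11)] = 6


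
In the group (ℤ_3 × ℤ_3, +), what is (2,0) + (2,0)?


Operation: componentwise addition mod (3, 3)
(2,0) + (2,0) = ((a₁+b₁) mod 3, (a₂+b₂) mod 3) with a = (2,0), b = (2,0)

(2,0) + (2,0) = (1,0)


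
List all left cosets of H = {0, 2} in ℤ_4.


H = {0, 2}, |H| = 2
Number of cosets = |G|/|H| = 4/2 = 2
0 + H = {0, 2}
1 + H = {1, 3}

Cosets: 0+H={0,2}; 1+H={1,3}


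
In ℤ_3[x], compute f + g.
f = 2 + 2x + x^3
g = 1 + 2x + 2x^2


Add coefficients mod 3:
x^0: 2 + 1 = 0 (mod 3)
x^1: 2 + 2 = 1 (mod 3)
x^2: 0 + 2 = 2 (mod 3)
x^3: 1 + 0 = 1 (mod 3)
Result: x + 2x^2 + x^3

f + g = x + 2x^2 + x^3


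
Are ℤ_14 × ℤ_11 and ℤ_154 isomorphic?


Comparing ℤ_14 × ℤ_11 and ℤ_154:
gcd(14,11) = 1, so ℤ_14 × ℤ_11 ≅ ℤ_154 (CRT)

Yes, ℤ_14 × ℤ_11 ≅ ℤ_154


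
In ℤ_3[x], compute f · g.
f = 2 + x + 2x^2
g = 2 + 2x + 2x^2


Expand and collect like terms; reduce coefficients mod 3:
x^0: 2·2 = 4 ≡ 1 (mod 3)
x^1: 2·2 + 1·2 = 6 ≡ 0 (mod 3)
x^2: 2·2 + 1·2 + 2·2 = 10 ≡ 1 (mod 3)
x^3: 1·2 + 2·2 = 6 ≡ 0 (mod 3)
x^4: 2·2 = 4 ≡ 1 (mod 3)
Result: 1 + x^2 + x^4

f · g = 1 + x^2 + x^4


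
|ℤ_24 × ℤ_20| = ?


|A × B| = |A| · |B|
|ℤ_24 × ℤ_20| = 24 × 20 = 480

|ℤ_24 × ℤ_20| = 480


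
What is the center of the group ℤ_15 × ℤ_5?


Z(G) = {g ∈ G | gx = xg for all x ∈ G}
Direct product of abelian groups is abelian, so Z(G) = G

Z(ℤ_15 × ℤ_5) = ℤ_15 × ℤ_5


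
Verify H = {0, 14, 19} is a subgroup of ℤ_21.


Subgroup test for H = {0, 14, 19} in (ℤ_21, +):
(1) 0 ∈ H? Yes
(2) Closure: for all a,b ∈ H, (a+b) mod 21 ∈ H? No  [counterexample: 14 + 14 = 7 ∉ H]
(3) Inverses: for all a ∈ H, -a mod 21 ∈ H? No

No, H is not a subgroup of ℤ_21


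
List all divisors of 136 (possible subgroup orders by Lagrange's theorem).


Lagrange's theorem: |H| divides |G|
|G| = 136
Divisors of 136: 1, 2, 4, 8, 17, 34, 68, 136

Possible subgroup orders: {1, 2, 4, 8, 17, 34, 68, 136}


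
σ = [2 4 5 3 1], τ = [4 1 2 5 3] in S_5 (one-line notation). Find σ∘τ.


σ∘τ: apply τ first, then σ
1 →τ 4 →σ 3
2 →τ 1 →σ 2
3 →τ 2 →σ 4
4 →τ 5 →σ 1
5 →τ 3 →σ 5

σ∘τ = [3 2 4 1 5]


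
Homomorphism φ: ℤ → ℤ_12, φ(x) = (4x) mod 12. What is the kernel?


Kernel = preimage of identity
ker(φ) = {x ∈ ℤ : 4x ≡ 0 (mod 12)}. gcd(4,12) = 4, so 4x ≡ 0 (mod 12) ⟺ x ≡ 0 (mod 12/4 = 3). Hence ker(φ) = 3ℤ

ker(φ) = 3ℤ


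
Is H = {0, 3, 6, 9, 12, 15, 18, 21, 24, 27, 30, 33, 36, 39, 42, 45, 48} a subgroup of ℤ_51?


Subgroup test for H = {0, 3, 6, 9, 12, 15, 18, 21, 24, 27, 30, 33, 36, 39, 42, 45, 48} in (ℤ_51, +):
(1) 0 ∈ H? Yes
(2) Closure: for all a,b ∈ H, (a+b) mod 51 ∈ H? Yes
(3) Inverses: for all a ∈ H, -a mod 51 ∈ H? Yes

Yes, H is a subgroup of ℤ_51


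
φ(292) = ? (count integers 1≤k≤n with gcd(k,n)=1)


Factor n: 292 = 2^2 × 73
φ(n) = n · ∏(1 - 1/p) over distinct primes p | n
φ(292) = 292 · (1 - 1/2) · (1 - 1/73) = 144

φ(292) = 144


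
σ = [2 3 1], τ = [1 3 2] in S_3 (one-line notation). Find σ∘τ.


σ∘τ: apply τ first, then σ
1 →τ 1 →σ 2
2 →τ 3 →σ 1
3 →τ 2 →σ 3

σ∘τ = [2 1 3]


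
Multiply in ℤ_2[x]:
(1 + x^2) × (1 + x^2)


Expand and collect like terms; reduce coefficients mod 2:
x^0: 1·1 = 1 ≡ 1 (mod 2)
x^1: 1·0 + 0·1 = 0 ≡ 0 (mod 2)
x^2: 1·1 + 0·0 + 1·1 = 2 ≡ 0 (mod 2)
x^3: 0·1 + 1·0 = 0 ≡ 0 (mod 2)
x^4: 1·1 = 1 ≡ 1 (mod 2)
Result: 1 + x^4

f · g = 1 + x^4


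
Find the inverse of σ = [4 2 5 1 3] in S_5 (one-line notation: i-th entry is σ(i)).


To find σ⁻¹, swap domain and range:
σ(1) = 4 → σ⁻¹(4) = 1
σ(2) = 2 → σ⁻¹(2) = 2
σ(3) = 5 → σ⁻¹(5) = 3
σ(4) = 1 → σ⁻¹(1) = 4
σ(5) = 3 → σ⁻¹(3) = 5

σ⁻¹ = [4 2 5 1 3]


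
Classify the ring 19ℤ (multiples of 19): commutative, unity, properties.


19ℤ is a commutative ring under +,× but has no multiplicative identity (1 ∉ 19ℤ); it has no zero divisors, but without unity it is not an integral domain
Commutative: Yes
Integral domain: No
Has unity: No

19ℤ (multiples of 19): Commutative=Yes, Unity=No


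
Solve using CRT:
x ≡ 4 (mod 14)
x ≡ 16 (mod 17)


m₁ = 14, m₂ = 17, gcd = 1, so CRT applies. M = m₁·m₂ = 238
Let M₁ = M/m₁ = 17, M₂ = M/m₂ = 14
Find y₁ ≡ M₁⁻¹ (mod m₁): 17⁻¹ ≡ 5 (mod 14)
Find y₂ ≡ M₂⁻¹ (mod m₂): 14⁻¹ ≡ 11 (mod 17)
x = a₁·M₁·y₁ + a₂·M₂·y₂ = 4·17·5 + 16·14·11 = 2804
Reduce mod 238: x ≡ 186
Check: 186 mod 14 = 4 ✓, 186 mod 17 = 16 ✓

x ≡ 186 (mod 238)


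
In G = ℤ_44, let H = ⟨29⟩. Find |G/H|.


|⟨29⟩| = n / gcd(29, 44) = 44 / 1 = 44
H is normal (ℤ_44 is abelian).
|G/H| = |G| / |H| = 44 / 44 = 1

|G/H| = 1


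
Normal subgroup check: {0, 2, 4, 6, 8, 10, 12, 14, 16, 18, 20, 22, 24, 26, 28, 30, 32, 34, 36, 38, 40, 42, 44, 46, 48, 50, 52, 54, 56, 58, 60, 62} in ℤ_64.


H = {0, 2, 4, 6, 8, 10, 12, 14, 16, 18, 20, 22, 24, 26, 28, 30, 32, 34, 36, 38, 40, 42, 44, 46, 48, 50, 52, 54, 56, 58, 60, 62} in ℤ_64
ℤ_64 is abelian; every subgroup of an abelian group is normal

Yes, normal subgroup


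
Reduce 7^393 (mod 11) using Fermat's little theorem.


Fermat's little theorem: if p is prime and gcd(a,p)=1, then a^(p-1) ≡ 1 (mod p)
p = 11 is prime, gcd(7,11) = 1
Reduce exponent: 393 mod 10 = 3
So 7^393 ≡ 7^3 (mod 11)
7^3 mod 11 = 2

7^393 ≡ 2 (mod 11)


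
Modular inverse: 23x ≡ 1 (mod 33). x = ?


Use the extended Euclidean algorithm to write 1 = 23·s + 33·t; then s mod 33 is the inverse.
Euclidean algorithm:
  23 = 0·33 + 23
  33 = 1·23 + 10
  23 = 2·10 + 3
  10 = 3·3 + 1
  3 = 3·1 + 0
gcd(23,33) = 1
Back-substitution gives: 23·(-10) + 33·(7) = 1
So 23⁻¹ ≡ -10 ≡ 23 (mod 33)
Check: 23 × 23 = 529 ≡ 1 (mod 33) ✓

23⁻¹ ≡ 23 (mod 33)


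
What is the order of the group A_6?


|A_n| = n!/2 (even permutations)
|A_6| = 6!/2 = 720/2 = 360

|A_6| = 360


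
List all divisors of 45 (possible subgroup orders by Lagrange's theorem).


Lagrange's theorem: |H| divides |G|
|G| = 45
Divisors of 45: 1, 3, 5, 9, 15, 45

Possible subgroup orders: {1, 3, 5, 9, 15, 45}


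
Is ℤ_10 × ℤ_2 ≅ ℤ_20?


Comparing ℤ_10 × ℤ_2 and ℤ_20:
gcd(10,2) = 2 ≠ 1. Max element order in ℤ_10×ℤ_2 is lcm(10,2) = 10 < 20, so it has no element of order 20

No, ℤ_10 × ℤ_2 ≇ ℤ_20


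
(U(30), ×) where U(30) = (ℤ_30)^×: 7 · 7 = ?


Operation: multiplication mod 30
7 · 7 = (a × b) mod 30 with a = 7, b = 7

7 · 7 = 19


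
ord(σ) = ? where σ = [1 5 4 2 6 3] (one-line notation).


Cycle decomposition: (2 5 6 3 4)
Cycle lengths: 5
Order = lcm(5) = 5

ord(σ) = 5


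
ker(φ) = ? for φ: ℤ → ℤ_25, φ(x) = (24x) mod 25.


Kernel = preimage of identity
ker(φ) = {x ∈ ℤ : 24x ≡ 0 (mod 25)}. gcd(24,25) = 1, so 24x ≡ 0 (mod 25) ⟺ x ≡ 0 (mod 25/1 = 25). Hence ker(φ) = 25ℤ

ker(φ) = 25ℤ


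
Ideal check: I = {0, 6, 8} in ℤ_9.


Check ideal conditions for I = {0, 6, 8} in ℤ_9:
(1) I is an additive subgroup? No
(2) For r ∈ ℤ_9 and a ∈ I: r·a ∈ I? No  [counterexample: r=2, a=6, r·a mod 9 = 3 ∉ I]

No, I is not an ideal of ℤ_9


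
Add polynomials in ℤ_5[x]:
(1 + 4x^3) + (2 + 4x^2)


Add coefficients mod 5:
x^0: 1 + 2 = 3 (mod 5)
x^1: 0 + 0 = 0 (mod 5)
x^2: 0 + 4 = 4 (mod 5)
x^3: 4 + 0 = 4 (mod 5)
Result: 3 + 4x^2 + 4x^3

f + g = 3 + 4x^2 + 4x^3


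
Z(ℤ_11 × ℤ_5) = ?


Z(G) = {g ∈ G | gx = xg for all x ∈ G}
Direct product of abelian groups is abelian, so Z(G) = G

Z(ℤ_11 × ℤ_5) = ℤ_11 × ℤ_5


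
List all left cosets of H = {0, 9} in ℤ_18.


H = {0, 9}, |H| = 2
Number of cosets = |G|/|H| = 18/2 = 9
0 + H = {0, 9}
1 + H = {1, 10}
2 + H = {2, 11}
3 + H = {3, 12}
4 + H = {4, 13}
5 + H = {5, 14}
6 + H = {6, 15}
7 + H = {7, 16}
8 + H = {8, 17}

Cosets: 0+H={0,9}; 1+H={1,10}; 2+H={2,11}; 3+H={3,12}; 4+H={4,13}; 5+H={5,14}; 6+H={6,15}; 7+H={7,16}; 8+H={8,17}


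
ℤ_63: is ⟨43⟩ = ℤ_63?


g generates ℤ_n iff gcd(g, n) = 1
gcd(43, 63) = 1
Since gcd = 1, 43 is a generator.

Yes, 43 generates ℤ_63


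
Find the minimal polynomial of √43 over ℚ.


√43 satisfies x² - 43 = 0, irreducible over ℚ since 43 is squarefree

Minimal polynomial: x² - 43


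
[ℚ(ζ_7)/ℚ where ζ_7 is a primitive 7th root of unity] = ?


[ℚ(ζ_n):ℚ] = deg Φ_n(x) = φ(n). Here φ(7) = 6

[ℚ(ζ_7)/ℚ where ζ_7 is a primitive 7th root of unity] = 6


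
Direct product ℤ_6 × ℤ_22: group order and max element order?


|ℤ_6 × ℤ_22| = 6 × 22 = 132
Max element order = lcm(6,22) = 66
Cyclic? No (gcd=2)

|ℤ_6×ℤ_22| = 132, max element order = 66


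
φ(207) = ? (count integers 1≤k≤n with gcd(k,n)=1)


Factor n: 207 = 3^2 × 23
φ(n) = n · ∏(1 - 1/p) over distinct primes p | n
φ(207) = 207 · (1 - 1/3) · (1 - 1/23) = 132

φ(207) = 132
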